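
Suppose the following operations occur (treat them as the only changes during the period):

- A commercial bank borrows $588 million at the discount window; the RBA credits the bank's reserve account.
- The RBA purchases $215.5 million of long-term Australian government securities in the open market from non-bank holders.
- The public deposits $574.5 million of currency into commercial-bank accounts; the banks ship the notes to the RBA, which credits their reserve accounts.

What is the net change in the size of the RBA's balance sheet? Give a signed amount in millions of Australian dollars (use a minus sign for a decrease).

+$803.5 million

RBA balance sheet:
  Assets:      Securities +$215.5M, Loans to banks +$588M
  Liabilities: Bank reserves +$1378M, Currency in circulation −$574.5M
Commercial banking system:
  Assets:      Reserves at CB +$1378M
  Liabilities: Checkable deposits +$790M, Borrowings from CB +$588M
Change in total RBA assets = +$803.5 million.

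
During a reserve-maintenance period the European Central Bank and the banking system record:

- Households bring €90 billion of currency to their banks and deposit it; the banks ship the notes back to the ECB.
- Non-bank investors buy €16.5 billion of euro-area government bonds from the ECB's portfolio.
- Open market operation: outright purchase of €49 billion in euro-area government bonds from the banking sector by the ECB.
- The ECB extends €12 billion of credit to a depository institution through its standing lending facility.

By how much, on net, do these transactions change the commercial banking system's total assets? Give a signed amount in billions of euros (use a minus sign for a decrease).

+€85.5 billion

Currency deposit €90 billion: bank balance sheets expand → +€90B.
Asset sale (to non-banks) €16.5 billion: bank balance sheets shrink → −€16.5B.
OMO purchase (from banks) €49 billion: just an asset swap on bank balance sheets → 0.
Discount-window loan €12 billion: bank balance sheets expand → +€12B.
Net: 90 − 16.5 + 0 + 12 = +€85.5 billion.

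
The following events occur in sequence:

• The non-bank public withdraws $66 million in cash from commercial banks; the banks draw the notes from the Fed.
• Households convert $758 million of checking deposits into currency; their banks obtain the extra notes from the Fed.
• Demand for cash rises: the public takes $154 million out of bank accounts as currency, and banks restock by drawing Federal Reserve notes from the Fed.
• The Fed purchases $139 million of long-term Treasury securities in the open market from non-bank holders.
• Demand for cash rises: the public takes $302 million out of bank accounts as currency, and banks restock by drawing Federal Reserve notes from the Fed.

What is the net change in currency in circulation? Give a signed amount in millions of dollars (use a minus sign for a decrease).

+$1280 million

Fed balance sheet:
  Assets:      Securities +$139M
  Liabilities: Bank reserves −$1141M, Currency in circulation +$1280M
Commercial banking system:
  Assets:      Reserves at CB −$1141M
  Liabilities: Checkable deposits −$1141M
So the change in currency in circulation is +$1280 million.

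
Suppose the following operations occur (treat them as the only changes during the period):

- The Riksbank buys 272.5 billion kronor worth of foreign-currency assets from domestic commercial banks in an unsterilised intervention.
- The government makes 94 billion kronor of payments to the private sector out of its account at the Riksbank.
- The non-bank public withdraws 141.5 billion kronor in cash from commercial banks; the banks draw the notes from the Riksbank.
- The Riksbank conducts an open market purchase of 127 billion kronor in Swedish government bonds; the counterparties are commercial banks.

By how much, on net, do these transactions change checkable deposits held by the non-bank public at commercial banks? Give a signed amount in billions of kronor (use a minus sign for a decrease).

Riksbank balance sheet:
  Assets:      Securities +127B, Foreign assets +272.5B
  Liabilities: Bank reserves +352B, Currency in circulation +141.5B, Government deposits −94B
Commercial banking system:
  Assets:      Reserves at CB +352B, Securities −127B, Foreign assets −272.5B
  Liabilities: Checkable deposits −47.5B
So the change in checkable deposits held by the non-bank public at commercial banks is -47.5 billion.

-47.5 billion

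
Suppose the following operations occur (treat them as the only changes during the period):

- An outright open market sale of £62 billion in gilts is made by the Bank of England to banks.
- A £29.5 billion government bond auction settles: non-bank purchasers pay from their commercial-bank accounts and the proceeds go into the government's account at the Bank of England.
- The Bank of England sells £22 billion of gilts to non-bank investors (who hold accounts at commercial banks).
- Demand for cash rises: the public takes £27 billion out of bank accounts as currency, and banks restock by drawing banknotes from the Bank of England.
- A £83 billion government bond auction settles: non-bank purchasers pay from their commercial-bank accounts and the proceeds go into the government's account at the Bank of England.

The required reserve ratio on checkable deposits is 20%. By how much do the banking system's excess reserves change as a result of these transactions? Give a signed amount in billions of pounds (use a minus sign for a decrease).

-£191.2 billion

OMO sale (to banks) £62 billion: reserves −£62B, deposits 0.
Government account inflow £29.5 billion: reserves −£29.5B, deposits −£29.5B.
Asset sale (to non-banks) £22 billion: reserves −£22B, deposits −£22B.
Currency withdrawal £27 billion: reserves −£27B, deposits −£27B.
Government account inflow £83 billion: reserves −£83B, deposits −£83B.
Totals: Δreserves = −£223.5B, Δdeposits = −£161.5B.
Δrequired reserves = 20% × −£161.5B = −£32.3B.
Δexcess reserves = Δreserves − Δrequired = −£223.5B − (−£32.3B) = -£191.2 billion.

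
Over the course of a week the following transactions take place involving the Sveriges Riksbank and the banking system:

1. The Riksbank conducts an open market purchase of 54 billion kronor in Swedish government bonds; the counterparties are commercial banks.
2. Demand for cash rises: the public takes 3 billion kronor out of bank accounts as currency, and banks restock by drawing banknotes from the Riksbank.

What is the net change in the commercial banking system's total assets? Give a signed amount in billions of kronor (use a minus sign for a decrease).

-3 billion

Riksbank balance sheet:
  Assets:      Securities +54B
  Liabilities: Bank reserves +51B, Currency in circulation +3B
Commercial banking system:
  Assets:      Reserves at CB +51B, Securities −54B
  Liabilities: Checkable deposits −3B
Change in total bank assets = -3 billion.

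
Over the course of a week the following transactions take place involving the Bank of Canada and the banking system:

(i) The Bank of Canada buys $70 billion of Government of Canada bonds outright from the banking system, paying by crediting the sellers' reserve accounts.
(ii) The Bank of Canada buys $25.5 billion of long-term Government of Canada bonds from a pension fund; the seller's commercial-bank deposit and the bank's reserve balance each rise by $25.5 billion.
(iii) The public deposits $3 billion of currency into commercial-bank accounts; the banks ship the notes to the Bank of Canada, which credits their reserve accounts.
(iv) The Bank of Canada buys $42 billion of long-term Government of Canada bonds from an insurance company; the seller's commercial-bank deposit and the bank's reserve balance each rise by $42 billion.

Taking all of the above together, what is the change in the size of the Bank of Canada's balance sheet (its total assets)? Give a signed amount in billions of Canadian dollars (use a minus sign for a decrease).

+$137.5 billion

OMO purchase (from banks) $70 billion: a Bank of Canada asset is acquired → +$70B.
Asset purchase (from non-banks) $25.5 billion: a Bank of Canada asset is acquired → +$25.5B.
Currency deposit $3 billion: only the composition of liabilities changes → 0.
Asset purchase (from non-banks) $42 billion: a Bank of Canada asset is acquired → +$42B.
Net: 70 + 25.5 + 0 + 42 = +$137.5 billion.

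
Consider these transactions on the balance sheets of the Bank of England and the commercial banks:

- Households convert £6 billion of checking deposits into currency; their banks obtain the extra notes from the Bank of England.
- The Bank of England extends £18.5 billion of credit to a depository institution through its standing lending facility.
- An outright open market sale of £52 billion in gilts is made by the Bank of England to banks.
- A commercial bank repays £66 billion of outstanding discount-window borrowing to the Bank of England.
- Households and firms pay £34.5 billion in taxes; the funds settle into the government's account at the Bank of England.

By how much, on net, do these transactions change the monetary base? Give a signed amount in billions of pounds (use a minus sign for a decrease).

Currency withdrawal £6 billion: just a shift between currency and reserves — both are base money → 0.
Discount-window loan £18.5 billion: Bank of England balance sheet expands → +£18.5B.
OMO sale (to banks) £52 billion: Bank of England balance sheet contracts → −£52B.
Discount-window repayment £66 billion: Bank of England balance sheet contracts → −£66B.
Government account inflow £34.5 billion: reserves shift to a non-base liability → −£34.5B.
Net: 0 + 18.5 − 52 − 66 − 34.5 = -£134 billion.

-£134 billion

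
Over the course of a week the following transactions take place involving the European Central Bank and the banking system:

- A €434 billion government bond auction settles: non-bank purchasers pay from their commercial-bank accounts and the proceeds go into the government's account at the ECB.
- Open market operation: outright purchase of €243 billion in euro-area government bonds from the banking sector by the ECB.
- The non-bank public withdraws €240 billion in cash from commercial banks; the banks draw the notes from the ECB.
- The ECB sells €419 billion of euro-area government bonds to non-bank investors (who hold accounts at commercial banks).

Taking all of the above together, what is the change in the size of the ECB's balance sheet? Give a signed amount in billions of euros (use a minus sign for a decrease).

Government account inflow €434 billion: only the composition of liabilities changes → 0.
OMO purchase (from banks) €243 billion: an ECB asset is acquired → +€243B.
Currency withdrawal €240 billion: only the composition of liabilities changes → 0.
Asset sale (to non-banks) €419 billion: an ECB asset is shed → −€419B.
Net: 0 + 243 + 0 − 419 = -€176 billion.

-€176 billion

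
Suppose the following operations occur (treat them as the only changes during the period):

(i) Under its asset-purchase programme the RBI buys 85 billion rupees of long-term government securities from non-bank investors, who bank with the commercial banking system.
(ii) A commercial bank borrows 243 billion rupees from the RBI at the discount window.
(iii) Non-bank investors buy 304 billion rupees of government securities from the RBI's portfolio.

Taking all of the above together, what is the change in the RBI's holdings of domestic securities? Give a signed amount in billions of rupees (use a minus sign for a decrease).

-219 billion

RBI balance sheet:
  Assets:      Securities −219B, Loans to banks +243B
  Liabilities: Bank reserves +24B
Commercial banking system:
  Assets:      Reserves at CB +24B
  Liabilities: Checkable deposits −219B, Borrowings from CB +243B
So the change in the RBI's holdings of domestic securities is -219 billion.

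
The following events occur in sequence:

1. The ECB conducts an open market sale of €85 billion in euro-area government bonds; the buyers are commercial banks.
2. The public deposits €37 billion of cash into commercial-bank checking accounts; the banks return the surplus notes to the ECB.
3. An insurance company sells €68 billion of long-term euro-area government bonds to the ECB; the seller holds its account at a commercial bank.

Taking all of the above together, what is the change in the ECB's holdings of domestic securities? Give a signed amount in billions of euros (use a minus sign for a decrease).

-€17 billion

ECB balance sheet:
  Assets:      Securities −€17B
  Liabilities: Bank reserves +€20B, Currency in circulation −€37B
So the change in the ECB's holdings of domestic securities is -€17 billion.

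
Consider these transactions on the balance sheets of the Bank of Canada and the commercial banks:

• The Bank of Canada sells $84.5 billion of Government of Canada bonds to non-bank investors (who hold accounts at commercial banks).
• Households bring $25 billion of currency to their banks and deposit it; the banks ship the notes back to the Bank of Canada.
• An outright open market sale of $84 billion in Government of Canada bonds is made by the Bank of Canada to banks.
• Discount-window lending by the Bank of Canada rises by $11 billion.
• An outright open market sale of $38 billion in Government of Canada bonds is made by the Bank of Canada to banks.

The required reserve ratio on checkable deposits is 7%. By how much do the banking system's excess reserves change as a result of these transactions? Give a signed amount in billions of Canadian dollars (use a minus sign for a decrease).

-$166.335 billion

Asset sale (to non-banks) $84.5 billion: reserves −$84.5B, deposits −$84.5B.
Currency deposit $25 billion: reserves +$25B, deposits +$25B.
OMO sale (to banks) $84 billion: reserves −$84B, deposits 0.
Discount-window loan $11 billion: reserves +$11B, deposits 0.
OMO sale (to banks) $38 billion: reserves −$38B, deposits 0.
Totals: Δreserves = −$170.5B, Δdeposits = −$59.5B.
Δrequired reserves = 7% × −$59.5B = −$4.165B.
Δexcess reserves = Δreserves − Δrequired = −$170.5B − (−$4.165B) = -$166.335 billion.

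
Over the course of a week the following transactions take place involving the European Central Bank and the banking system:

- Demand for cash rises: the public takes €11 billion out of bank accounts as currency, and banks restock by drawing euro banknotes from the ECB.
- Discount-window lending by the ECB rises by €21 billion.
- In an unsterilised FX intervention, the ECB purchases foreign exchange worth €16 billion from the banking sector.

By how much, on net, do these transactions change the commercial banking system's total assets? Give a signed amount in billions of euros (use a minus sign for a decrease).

+€10 billion

ECB balance sheet:
  Assets:      Loans to banks +€21B, Foreign assets +€16B
  Liabilities: Bank reserves +€26B, Currency in circulation +€11B
Commercial banking system:
  Assets:      Reserves at CB +€26B, Foreign assets −€16B
  Liabilities: Checkable deposits −€11B, Borrowings from CB +€21B
Change in total bank assets = +€10 billion.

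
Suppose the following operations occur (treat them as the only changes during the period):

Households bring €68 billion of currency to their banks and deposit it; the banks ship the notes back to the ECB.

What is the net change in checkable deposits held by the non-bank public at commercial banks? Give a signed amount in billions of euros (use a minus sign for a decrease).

Currency deposit €68 billion: non-bank counterparties' bank balances rise → +€68B.

+€68 billion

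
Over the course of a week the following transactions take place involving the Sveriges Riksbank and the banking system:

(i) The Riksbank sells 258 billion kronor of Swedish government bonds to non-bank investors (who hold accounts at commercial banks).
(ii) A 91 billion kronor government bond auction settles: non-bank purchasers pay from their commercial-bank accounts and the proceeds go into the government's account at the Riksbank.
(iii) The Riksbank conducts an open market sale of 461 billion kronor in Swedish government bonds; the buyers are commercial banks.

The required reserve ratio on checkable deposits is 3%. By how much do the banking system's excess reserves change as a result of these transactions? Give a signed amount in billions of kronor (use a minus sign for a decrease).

-799.53 billion

Asset sale (to non-banks) 258 billion kronor: reserves −258B, deposits −258B.
Government account inflow 91 billion kronor: reserves −91B, deposits −91B.
OMO sale (to banks) 461 billion kronor: reserves −461B, deposits 0.
Totals: Δreserves = −810B, Δdeposits = −349B.
Δrequired reserves = 3% × −349B = −10.47B.
Δexcess reserves = Δreserves − Δrequired = −810B − (−10.47B) = -799.53 billion.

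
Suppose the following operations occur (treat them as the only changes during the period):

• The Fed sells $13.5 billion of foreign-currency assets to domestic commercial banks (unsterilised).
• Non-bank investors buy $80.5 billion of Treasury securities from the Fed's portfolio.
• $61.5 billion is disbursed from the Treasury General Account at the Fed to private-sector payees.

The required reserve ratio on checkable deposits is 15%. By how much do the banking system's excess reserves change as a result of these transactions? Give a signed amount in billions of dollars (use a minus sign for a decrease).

FX sale $13.5 billion: reserves −$13.5B, deposits 0.
Asset sale (to non-banks) $80.5 billion: reserves −$80.5B, deposits −$80.5B.
Government spending $61.5 billion: reserves +$61.5B, deposits +$61.5B.
Totals: Δreserves = −$32.5B, Δdeposits = −$19B.
Δrequired reserves = 15% × −$19B = −$2.85B.
Δexcess reserves = Δreserves − Δrequired = −$32.5B − (−$2.85B) = -$29.65 billion.

-$29.65 billion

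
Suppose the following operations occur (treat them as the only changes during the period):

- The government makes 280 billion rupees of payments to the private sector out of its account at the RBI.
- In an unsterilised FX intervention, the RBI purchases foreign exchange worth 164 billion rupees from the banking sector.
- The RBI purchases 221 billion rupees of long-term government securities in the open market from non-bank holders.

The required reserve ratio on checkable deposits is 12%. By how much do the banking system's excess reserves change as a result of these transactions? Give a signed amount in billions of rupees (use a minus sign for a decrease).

Government spending 280 billion rupees: reserves +280B, deposits +280B.
FX purchase 164 billion rupees: reserves +164B, deposits 0.
Asset purchase (from non-banks) 221 billion rupees: reserves +221B, deposits +221B.
Totals: Δreserves = +665B, Δdeposits = +501B.
Δrequired reserves = 12% × +501B = +60.12B.
Δexcess reserves = Δreserves − Δrequired = +665B − (+60.12B) = +604.88 billion.

+604.88 billion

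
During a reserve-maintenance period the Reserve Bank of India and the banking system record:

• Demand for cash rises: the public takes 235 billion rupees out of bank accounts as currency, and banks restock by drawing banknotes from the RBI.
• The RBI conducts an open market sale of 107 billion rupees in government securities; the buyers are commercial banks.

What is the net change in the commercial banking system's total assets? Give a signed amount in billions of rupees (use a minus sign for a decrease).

RBI balance sheet:
  Assets:      Securities −107B
  Liabilities: Bank reserves −342B, Currency in circulation +235B
Commercial banking system:
  Assets:      Reserves at CB −342B, Securities +107B
  Liabilities: Checkable deposits −235B
Change in total bank assets = -235 billion.

-235 billion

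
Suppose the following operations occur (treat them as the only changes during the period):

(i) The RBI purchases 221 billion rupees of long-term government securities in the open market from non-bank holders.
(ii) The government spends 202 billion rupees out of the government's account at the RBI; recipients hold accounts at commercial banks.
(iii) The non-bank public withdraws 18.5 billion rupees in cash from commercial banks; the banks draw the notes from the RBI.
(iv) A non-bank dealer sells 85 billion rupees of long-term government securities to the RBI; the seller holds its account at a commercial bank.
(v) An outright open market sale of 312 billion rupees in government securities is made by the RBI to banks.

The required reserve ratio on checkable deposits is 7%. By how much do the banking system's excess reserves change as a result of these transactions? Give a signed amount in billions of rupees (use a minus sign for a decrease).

Asset purchase (from non-banks) 221 billion rupees: reserves +221B, deposits +221B.
Government spending 202 billion rupees: reserves +202B, deposits +202B.
Currency withdrawal 18.5 billion rupees: reserves −18.5B, deposits −18.5B.
Asset purchase (from non-banks) 85 billion rupees: reserves +85B, deposits +85B.
OMO sale (to banks) 312 billion rupees: reserves −312B, deposits 0.
Totals: Δreserves = +177.5B, Δdeposits = +489.5B.
Δrequired reserves = 7% × +489.5B = +34.265B.
Δexcess reserves = Δreserves − Δrequired = +177.5B − (+34.265B) = +143.235 billion.

+143.235 billion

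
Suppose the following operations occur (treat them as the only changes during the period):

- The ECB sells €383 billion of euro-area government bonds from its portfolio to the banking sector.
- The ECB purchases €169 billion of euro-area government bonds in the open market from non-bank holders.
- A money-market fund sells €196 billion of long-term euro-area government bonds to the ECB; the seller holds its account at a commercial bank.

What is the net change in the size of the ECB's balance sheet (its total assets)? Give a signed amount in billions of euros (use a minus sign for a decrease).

OMO sale (to banks) €383 billion: an ECB asset is shed → −€383B.
Asset purchase (from non-banks) €169 billion: an ECB asset is acquired → +€169B.
Asset purchase (from non-banks) €196 billion: an ECB asset is acquired → +€196B.
Net: −383 + 169 + 196 = -€18 billion.

-€18 billion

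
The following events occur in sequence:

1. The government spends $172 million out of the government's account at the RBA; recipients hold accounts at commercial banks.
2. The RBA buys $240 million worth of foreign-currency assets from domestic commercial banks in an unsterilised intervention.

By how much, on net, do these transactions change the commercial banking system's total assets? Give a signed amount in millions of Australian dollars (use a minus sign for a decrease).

+$172 million

Government spending $172 million: bank balance sheets expand → +$172M.
FX purchase $240 million: just an asset swap on bank balance sheets → 0.
Net: 172 + 0 = +$172 million.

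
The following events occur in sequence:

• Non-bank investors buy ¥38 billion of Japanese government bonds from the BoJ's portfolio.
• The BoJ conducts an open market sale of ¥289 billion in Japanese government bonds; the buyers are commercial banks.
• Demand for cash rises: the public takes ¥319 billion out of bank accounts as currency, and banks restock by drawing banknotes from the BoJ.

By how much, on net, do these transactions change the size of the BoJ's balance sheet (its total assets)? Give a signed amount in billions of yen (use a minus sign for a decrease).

BoJ balance sheet:
  Assets:      Securities −¥327B
  Liabilities: Bank reserves −¥646B, Currency in circulation +¥319B
Change in total BoJ assets = -¥327 billion.

-¥327 billion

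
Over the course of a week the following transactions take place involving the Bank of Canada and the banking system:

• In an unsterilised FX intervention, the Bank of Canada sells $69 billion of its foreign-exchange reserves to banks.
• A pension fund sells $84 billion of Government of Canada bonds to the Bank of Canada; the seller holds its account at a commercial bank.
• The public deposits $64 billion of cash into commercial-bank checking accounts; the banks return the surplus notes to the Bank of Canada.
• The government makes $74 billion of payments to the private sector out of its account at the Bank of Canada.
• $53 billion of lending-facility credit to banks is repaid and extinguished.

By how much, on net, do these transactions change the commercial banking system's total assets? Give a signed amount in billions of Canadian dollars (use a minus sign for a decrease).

FX sale $69 billion: just an asset swap on bank balance sheets → 0.
Asset purchase (from non-banks) $84 billion: bank balance sheets expand → +$84B.
Currency deposit $64 billion: bank balance sheets expand → +$64B.
Government spending $74 billion: bank balance sheets expand → +$74B.
Discount-window repayment $53 billion: bank balance sheets shrink → −$53B.
Net: 0 + 84 + 64 + 74 − 53 = +$169 billion.

+$169 billion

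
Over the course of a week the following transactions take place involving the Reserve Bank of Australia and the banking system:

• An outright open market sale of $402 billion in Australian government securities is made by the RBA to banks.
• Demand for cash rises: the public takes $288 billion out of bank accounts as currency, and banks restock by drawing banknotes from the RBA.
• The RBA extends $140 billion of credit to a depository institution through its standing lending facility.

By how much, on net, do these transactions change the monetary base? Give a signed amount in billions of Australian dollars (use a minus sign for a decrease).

RBA balance sheet:
  Assets:      Securities −$402B, Loans to banks +$140B
  Liabilities: Bank reserves −$550B, Currency in circulation +$288B
Commercial banking system:
  Assets:      Reserves at CB −$550B, Securities +$402B
  Liabilities: Checkable deposits −$288B, Borrowings from CB +$140B
Monetary base = currency + reserves: +$288B + (−$550B) = -$262 billion.

-$262 billion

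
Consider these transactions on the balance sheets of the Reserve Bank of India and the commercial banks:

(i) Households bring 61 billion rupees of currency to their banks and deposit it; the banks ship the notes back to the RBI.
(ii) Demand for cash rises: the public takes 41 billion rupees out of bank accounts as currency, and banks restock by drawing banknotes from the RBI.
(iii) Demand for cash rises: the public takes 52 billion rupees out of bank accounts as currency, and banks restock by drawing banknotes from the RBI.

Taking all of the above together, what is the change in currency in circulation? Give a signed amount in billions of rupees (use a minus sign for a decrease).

RBI balance sheet:
  Assets:      no change
  Liabilities: Bank reserves −32B, Currency in circulation +32B
So the change in currency in circulation is +32 billion.

+32 billion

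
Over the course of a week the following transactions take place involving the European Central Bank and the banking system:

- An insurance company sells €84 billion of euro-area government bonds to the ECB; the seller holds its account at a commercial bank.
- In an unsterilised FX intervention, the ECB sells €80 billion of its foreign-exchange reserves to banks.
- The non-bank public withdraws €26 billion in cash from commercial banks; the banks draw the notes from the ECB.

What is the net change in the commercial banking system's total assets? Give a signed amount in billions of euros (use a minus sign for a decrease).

+€58 billion

ECB balance sheet:
  Assets:      Securities +€84B, Foreign assets −€80B
  Liabilities: Bank reserves −€22B, Currency in circulation +€26B
Commercial banking system:
  Assets:      Reserves at CB −€22B, Foreign assets +€80B
  Liabilities: Checkable deposits +€58B
Change in total bank assets = +€58 billion.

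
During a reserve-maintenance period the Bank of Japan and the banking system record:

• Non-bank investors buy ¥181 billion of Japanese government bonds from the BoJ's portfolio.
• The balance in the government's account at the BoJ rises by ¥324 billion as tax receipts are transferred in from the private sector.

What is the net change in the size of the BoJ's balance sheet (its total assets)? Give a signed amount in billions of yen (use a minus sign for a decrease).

-¥181 billion

BoJ balance sheet:
  Assets:      Securities −¥181B
  Liabilities: Bank reserves −¥505B, Government deposits +¥324B
Commercial banking system:
  Assets:      Reserves at CB −¥505B
  Liabilities: Checkable deposits −¥505B
Change in total BoJ assets = -¥181 billion.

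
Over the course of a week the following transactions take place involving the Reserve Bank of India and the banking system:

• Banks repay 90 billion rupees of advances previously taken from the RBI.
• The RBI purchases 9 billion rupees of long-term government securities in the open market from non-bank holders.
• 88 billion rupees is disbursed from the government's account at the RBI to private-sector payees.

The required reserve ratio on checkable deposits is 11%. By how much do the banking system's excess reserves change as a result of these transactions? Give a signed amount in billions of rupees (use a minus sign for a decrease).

Discount-window repayment 90 billion rupees: reserves −90B, deposits 0.
Asset purchase (from non-banks) 9 billion rupees: reserves +9B, deposits +9B.
Government spending 88 billion rupees: reserves +88B, deposits +88B.
Totals: Δreserves = +7B, Δdeposits = +97B.
Δrequired reserves = 11% × +97B = +10.67B.
Δexcess reserves = Δreserves − Δrequired = +7B − (+10.67B) = -3.67 billion.

-3.67 billion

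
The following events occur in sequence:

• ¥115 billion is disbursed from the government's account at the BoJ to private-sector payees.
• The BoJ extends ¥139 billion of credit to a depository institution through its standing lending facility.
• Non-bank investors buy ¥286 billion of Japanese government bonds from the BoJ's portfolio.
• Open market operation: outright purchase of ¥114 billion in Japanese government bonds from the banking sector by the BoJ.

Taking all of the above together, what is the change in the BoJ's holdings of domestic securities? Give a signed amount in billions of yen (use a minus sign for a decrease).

-¥172 billion

BoJ balance sheet:
  Assets:      Securities −¥172B, Loans to banks +¥139B
  Liabilities: Bank reserves +¥82B, Government deposits −¥115B
So the change in the BoJ's holdings of domestic securities is -¥172 billion.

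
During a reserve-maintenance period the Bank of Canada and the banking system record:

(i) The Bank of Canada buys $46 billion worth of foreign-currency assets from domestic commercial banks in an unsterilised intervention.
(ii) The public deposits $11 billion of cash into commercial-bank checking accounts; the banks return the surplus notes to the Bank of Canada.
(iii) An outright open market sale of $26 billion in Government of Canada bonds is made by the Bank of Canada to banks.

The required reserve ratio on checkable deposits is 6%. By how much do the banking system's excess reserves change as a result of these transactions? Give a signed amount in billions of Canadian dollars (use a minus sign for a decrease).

+$30.34 billion

FX purchase $46 billion: reserves +$46B, deposits 0.
Currency deposit $11 billion: reserves +$11B, deposits +$11B.
OMO sale (to banks) $26 billion: reserves −$26B, deposits 0.
Totals: Δreserves = +$31B, Δdeposits = +$11B.
Δrequired reserves = 6% × +$11B = +$0.66B.
Δexcess reserves = Δreserves − Δrequired = +$31B − (+$0.66B) = +$30.34 billion.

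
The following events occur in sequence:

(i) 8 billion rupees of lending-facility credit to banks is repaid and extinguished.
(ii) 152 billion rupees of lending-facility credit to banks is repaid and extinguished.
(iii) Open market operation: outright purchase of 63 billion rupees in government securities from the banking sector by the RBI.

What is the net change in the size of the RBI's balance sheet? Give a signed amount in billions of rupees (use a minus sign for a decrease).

RBI balance sheet:
  Assets:      Securities +63B, Loans to banks −160B
  Liabilities: Bank reserves −97B
Commercial banking system:
  Assets:      Reserves at CB −97B, Securities −63B
  Liabilities: Borrowings from CB −160B
Change in total RBI assets = -97 billion.

-97 billion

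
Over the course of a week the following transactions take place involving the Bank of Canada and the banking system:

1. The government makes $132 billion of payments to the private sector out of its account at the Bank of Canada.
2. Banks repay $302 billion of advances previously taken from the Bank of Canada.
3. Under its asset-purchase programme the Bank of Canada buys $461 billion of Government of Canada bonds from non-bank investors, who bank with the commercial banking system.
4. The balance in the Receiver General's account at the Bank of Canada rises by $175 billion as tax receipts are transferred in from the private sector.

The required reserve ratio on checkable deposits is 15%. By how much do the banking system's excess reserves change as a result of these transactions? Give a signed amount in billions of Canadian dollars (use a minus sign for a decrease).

Government spending $132 billion: reserves +$132B, deposits +$132B.
Discount-window repayment $302 billion: reserves −$302B, deposits 0.
Asset purchase (from non-banks) $461 billion: reserves +$461B, deposits +$461B.
Government account inflow $175 billion: reserves −$175B, deposits −$175B.
Totals: Δreserves = +$116B, Δdeposits = +$418B.
Δrequired reserves = 15% × +$418B = +$62.7B.
Δexcess reserves = Δreserves − Δrequired = +$116B − (+$62.7B) = +$53.3 billion.

+$53.3 billion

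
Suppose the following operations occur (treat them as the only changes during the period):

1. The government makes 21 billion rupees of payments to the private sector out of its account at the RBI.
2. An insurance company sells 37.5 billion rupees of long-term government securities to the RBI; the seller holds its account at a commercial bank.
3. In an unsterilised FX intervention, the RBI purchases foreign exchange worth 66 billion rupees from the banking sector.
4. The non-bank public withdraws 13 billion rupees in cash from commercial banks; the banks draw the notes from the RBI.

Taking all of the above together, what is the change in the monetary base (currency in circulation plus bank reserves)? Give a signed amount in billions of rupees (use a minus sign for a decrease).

RBI balance sheet:
  Assets:      Securities +37.5B, Foreign assets +66B
  Liabilities: Bank reserves +111.5B, Currency in circulation +13B, Government deposits −21B
Monetary base = currency + reserves: +13B + (+111.5B) = +124.5 billion.

+124.5 billion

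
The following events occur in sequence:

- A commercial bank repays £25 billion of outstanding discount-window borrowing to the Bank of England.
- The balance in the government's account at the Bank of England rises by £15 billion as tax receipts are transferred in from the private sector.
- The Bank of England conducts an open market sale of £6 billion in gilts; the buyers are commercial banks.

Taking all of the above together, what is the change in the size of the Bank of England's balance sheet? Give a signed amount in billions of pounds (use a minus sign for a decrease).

-£31 billion

Bank of England balance sheet:
  Assets:      Securities −£6B, Loans to banks −£25B
  Liabilities: Bank reserves −£46B, Government deposits +£15B
Change in total Bank of England assets = -£31 billion.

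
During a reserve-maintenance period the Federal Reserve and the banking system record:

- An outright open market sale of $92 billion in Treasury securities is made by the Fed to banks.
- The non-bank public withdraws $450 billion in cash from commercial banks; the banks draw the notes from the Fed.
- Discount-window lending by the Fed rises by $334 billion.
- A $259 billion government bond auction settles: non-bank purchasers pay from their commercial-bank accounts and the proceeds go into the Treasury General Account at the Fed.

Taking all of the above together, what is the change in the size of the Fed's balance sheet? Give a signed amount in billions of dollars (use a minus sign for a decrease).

+$242 billion

Fed balance sheet:
  Assets:      Securities −$92B, Loans to banks +$334B
  Liabilities: Bank reserves −$467B, Currency in circulation +$450B, Government deposits +$259B
Commercial banking system:
  Assets:      Reserves at CB −$467B, Securities +$92B
  Liabilities: Checkable deposits −$709B, Borrowings from CB +$334B
Change in total Fed assets = +$242 billion.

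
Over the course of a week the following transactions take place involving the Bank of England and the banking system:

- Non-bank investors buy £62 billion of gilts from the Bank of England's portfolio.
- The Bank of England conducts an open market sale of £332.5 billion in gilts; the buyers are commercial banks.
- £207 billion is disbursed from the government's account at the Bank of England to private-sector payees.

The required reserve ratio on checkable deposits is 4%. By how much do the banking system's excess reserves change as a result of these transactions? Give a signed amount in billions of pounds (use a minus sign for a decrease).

-£193.3 billion

Asset sale (to non-banks) £62 billion: reserves −£62B, deposits −£62B.
OMO sale (to banks) £332.5 billion: reserves −£332.5B, deposits 0.
Government spending £207 billion: reserves +£207B, deposits +£207B.
Totals: Δreserves = −£187.5B, Δdeposits = +£145B.
Δrequired reserves = 4% × +£145B = +£5.8B.
Δexcess reserves = Δreserves − Δrequired = −£187.5B − (+£5.8B) = -£193.3 billion.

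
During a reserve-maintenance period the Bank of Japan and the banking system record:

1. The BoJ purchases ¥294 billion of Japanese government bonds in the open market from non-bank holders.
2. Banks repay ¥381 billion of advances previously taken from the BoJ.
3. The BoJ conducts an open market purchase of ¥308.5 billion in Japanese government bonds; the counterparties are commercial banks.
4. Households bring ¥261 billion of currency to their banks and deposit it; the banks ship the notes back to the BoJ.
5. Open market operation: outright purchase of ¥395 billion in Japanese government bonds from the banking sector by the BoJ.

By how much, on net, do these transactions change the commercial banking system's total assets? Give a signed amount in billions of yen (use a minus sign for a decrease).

+¥174 billion

Asset purchase (from non-banks) ¥294 billion: bank balance sheets expand → +¥294B.
Discount-window repayment ¥381 billion: bank balance sheets shrink → −¥381B.
OMO purchase (from banks) ¥308.5 billion: just an asset swap on bank balance sheets → 0.
Currency deposit ¥261 billion: bank balance sheets expand → +¥261B.
OMO purchase (from banks) ¥395 billion: just an asset swap on bank balance sheets → 0.
Net: 294 − 381 + 0 + 261 + 0 = +¥174 billion.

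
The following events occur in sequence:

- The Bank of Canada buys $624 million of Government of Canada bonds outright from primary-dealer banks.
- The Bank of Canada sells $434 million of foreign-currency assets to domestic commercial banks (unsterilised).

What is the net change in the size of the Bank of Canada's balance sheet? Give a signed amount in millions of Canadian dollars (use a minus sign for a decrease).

+$190 million

Bank of Canada balance sheet:
  Assets:      Securities +$624M, Foreign assets −$434M
  Liabilities: Bank reserves +$190M
Change in total Bank of Canada assets = +$190 million.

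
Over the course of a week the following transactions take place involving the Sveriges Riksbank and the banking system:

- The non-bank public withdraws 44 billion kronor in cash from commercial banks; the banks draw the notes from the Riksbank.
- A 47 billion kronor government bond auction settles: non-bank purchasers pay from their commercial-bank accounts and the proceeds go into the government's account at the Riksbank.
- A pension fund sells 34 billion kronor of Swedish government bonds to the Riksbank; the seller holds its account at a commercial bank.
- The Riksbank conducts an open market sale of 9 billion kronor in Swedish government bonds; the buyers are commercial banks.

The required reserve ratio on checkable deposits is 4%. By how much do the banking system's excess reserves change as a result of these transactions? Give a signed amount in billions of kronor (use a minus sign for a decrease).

Currency withdrawal 44 billion kronor: reserves −44B, deposits −44B.
Government account inflow 47 billion kronor: reserves −47B, deposits −47B.
Asset purchase (from non-banks) 34 billion kronor: reserves +34B, deposits +34B.
OMO sale (to banks) 9 billion kronor: reserves −9B, deposits 0.
Totals: Δreserves = −66B, Δdeposits = −57B.
Δrequired reserves = 4% × −57B = −2.28B.
Δexcess reserves = Δreserves − Δrequired = −66B − (−2.28B) = -63.72 billion.

-63.72 billion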